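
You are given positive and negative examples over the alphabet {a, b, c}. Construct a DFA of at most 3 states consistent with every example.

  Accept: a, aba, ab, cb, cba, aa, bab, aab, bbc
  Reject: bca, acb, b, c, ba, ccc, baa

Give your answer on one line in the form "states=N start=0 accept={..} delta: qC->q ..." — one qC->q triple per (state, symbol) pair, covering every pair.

Grow the machine one transition at a time. Run the examples from 0; the earliest place one falls off (shortest prefix, ties alphabetical) gets sent to the lowest-numbered state that keeps every Accept/Reject pair distinguishable — a pair clashes when both reach the same state with identical unread suffix — and to a fresh state only if none does.
a: 0a undefined. 0a->0: no, aba/ba meet in 0 with "ba" left. Open state 1: 0a->1.
b: 0b undefined. 0b->0: no, a/ba meet in 1. 0b->1: no, a/b meet in 1. Open state 2: 0b->2.
c: 0c undefined. 0c->0: no, cb/b meet in 2. 0c->1: no, a/c meet in 1. 0c->2: ok.
aa: 1a undefined. 1a->0: no, aab/b meet in 2. 1a->1: ok.
ab: 1b undefined. 1b->0: ok.
ac: 1c undefined. 1c->0: ok.
ba: 2a undefined. 2a->0: no, a/baa meet in 1. 2a->1: no, a/ba meet in 1. 2a->2: ok.
bb: 2b undefined. 2b->0: no, bbc/acb meet in 2. 2b->1: ok.
bc: 2c undefined. 2c->0: no, a/bca meet in 1. 2c->1: no, a/bca meet in 1. 2c->2: ok.
All examples now run through 3 states with every (state, symbol) defined. Accept strings end in {0,1}, Reject strings end in {2}; accept={0,1}.

states=3 start=0 accept={0,1} delta: 0a->1 0b->2 0c->2 1a->1 1b->0 1c->0 2a->2 2b->1 2c->2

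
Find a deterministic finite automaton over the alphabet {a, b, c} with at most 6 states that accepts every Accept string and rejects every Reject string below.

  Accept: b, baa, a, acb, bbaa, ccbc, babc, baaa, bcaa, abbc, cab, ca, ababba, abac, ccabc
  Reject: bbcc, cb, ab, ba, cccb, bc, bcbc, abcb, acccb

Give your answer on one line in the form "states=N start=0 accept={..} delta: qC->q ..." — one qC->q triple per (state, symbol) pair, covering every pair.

states=6 start=0 accept={0,1,4,5} delta: 0a->1 0b->1 0c->2 1a->2 1b->2 1c->3 2a->4 2b->2 2c->5 3a->0 3b->0 3c->0 4a->0 4b->1 4c->0 5a->1 5b->2 5c->2

State merging on the prefix tree: take the shortest (then alphabetical) example prefix whose next move is undefined and point that move at state 0, else 1, else 2, ...; a target is out if some Accept/Reject pair would then sit in one state with the same input left (inseparable). If every existing state is out, open a new one.
a: 0a undefined. 0a->0: no, b/ab meet in 0 with "b" left. Open state 1: 0a->1.
b: 0b undefined. 0b->0: no, a/ba meet in 1. 0b->1: ok.
c: 0c undefined. 0c->0: no, b/cb meet in 1. 0c->1: no, ccbc/bcbc meet in 1 with "cbc" left. Open state 2: 0c->2.
ab: 1b undefined. 1b->0: no, bbaa/ba meet in 1 with "a" left. 1b->1: no, b/ab meet in 1. 1b->2: ok.
ac: 1c undefined. 1c->0: no, bcaa/ba meet in 1 with "a" left. 1c->1: no, b/bc meet in 1. 1c->2: no, acb/cb meet in 2 with "b" left. Open state 3: 1c->3.
ba: 1a undefined. 1a->0: no, babc/bc meet in 3. 1a->1: no, b/ba meet in 1. 1a->2: ok.
ca: 2a undefined. 2a->0: no, abac/ab meet in 2. 2a->1: no, bbaa/ab meet in 2. 2a->2: no, baa/ab meet in 2. 2a->3: no, baa/bc meet in 3. Open state 4: 2a->4.
cb: 2b undefined. 2b->0: no, babc/ab meet in 2. 2b->1: no, b/cb meet in 1. 2b->2: ok.
cc: 2c undefined. 2c->0: no, b/abcb meet in 1. 2c->1: no, acb/cccb meet in 3 with "b" left. 2c->2: no, ccbc/bbcc meet in 2. 2c->3: no, acb/abcb meet in 3 with "b" left. 2c->4: no, cab/abcb meet in 4 with "b" left. Open state 5: 2c->5.
acb: 3b undefined. 3b->0: ok.
acc: 3c undefined. 3c->0: ok.
bca: 3a undefined. 3a->0: ok.
cab: 4b undefined. 4b->0: no, ababba/cb meet in 2. 4b->1: ok.
cca: 5a undefined. 5a->0: no, ccabc/bc meet in 3. 5a->1: ok.
ccb: 5b undefined. 5b->0: no, acb/abcb meet in 0. 5b->1: no, b/abcb meet in 1. 5b->2: ok.
ccc: 5c undefined. 5c->0: no, b/cccb meet in 1. 5c->1: no, b/bbcc meet in 1. 5c->2: ok.
abac: 4c undefined. 4c->0: ok.
baaa: 4a undefined. 4a->0: ok.
All examples now run through 6 states with every (state, symbol) defined. Accept strings end in {0,1,4,5}, Reject strings end in {2,3}; accept={0,1,4,5}.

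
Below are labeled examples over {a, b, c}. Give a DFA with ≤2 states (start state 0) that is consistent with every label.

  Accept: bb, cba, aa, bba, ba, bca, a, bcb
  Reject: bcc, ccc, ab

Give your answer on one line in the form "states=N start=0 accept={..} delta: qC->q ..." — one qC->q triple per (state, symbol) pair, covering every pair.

states=2 start=0 accept={0} delta: 0a->0 0b->1 0c->1 1a->0 1b->0 1c->1

State merging on the prefix tree: take the shortest (then alphabetical) example prefix whose next move is undefined and point that move at state 0, else 1, else 2, ...; a target is out if some Accept/Reject pair would then sit in one state with the same input left (inseparable). If every existing state is out, open a new one.
a: 0a undefined. 0a->0: ok.
b: 0b undefined. 0b->0: no, bb/ab meet in 0. Open state 1: 0b->1.
c: 0c undefined. 0c->0: no, aa/ccc meet in 0. 0c->1: ok.
ba: 1a undefined. 1a->0: ok.
bb: 1b undefined. 1b->0: ok.
bc: 1c undefined. 1c->0: no, bcb/bcc meet in 1. 1c->1: ok.
All examples now run through 2 states with every (state, symbol) defined. Accept strings end in {0}, Reject strings end in {1}; accept={0}.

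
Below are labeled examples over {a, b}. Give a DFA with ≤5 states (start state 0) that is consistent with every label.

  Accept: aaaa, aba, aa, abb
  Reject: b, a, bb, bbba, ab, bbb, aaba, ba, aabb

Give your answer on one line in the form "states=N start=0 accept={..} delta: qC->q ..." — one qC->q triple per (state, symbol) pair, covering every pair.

Fold the examples into a partial DFA from state 0: repeatedly fix the first undefined (state, symbol) met by the shortest-then-alphabetical prefix, trying targets in increasing order and rejecting any under which an Accept and a Reject string meet in one state with the same remainder; add a state when all current targets are rejected. Accepting states are where Accept strings end.
a: 0a undefined. 0a->0: no, aaaa/a meet in 0. Open state 1: 0a->1.
b: 0b undefined. 0b->0: ok.
aa: 1a undefined. 1a->0: no, aaaa/b meet in 0. 1a->1: no, aaaa/a meet in 1. Open state 2: 1a->2.
ab: 1b undefined. 1b->0: no, aba/a meet in 1. 1b->1: no, abb/a meet in 1. 1b->2: no, aa/ab meet in 2. Open state 3: 1b->3.
aaa: 2a undefined. 2a->0: no, aaaa/a meet in 1. 2a->1: ok.
aab: 2b undefined. 2b->0: ok.
aba: 3a undefined. 3a->0: no, aba/b meet in 0. 3a->1: no, aba/a meet in 1. 3a->2: ok.
abb: 3b undefined. 3b->0: no, abb/b meet in 0. 3b->1: no, abb/a meet in 1. 3b->2: ok.
All examples now run through 4 states with every (state, symbol) defined. Accept strings end in {2}, Reject strings end in {0,1,3}; accept={2}.

states=4 start=0 accept={2} delta: 0a->1 0b->0 1a->2 1b->3 2a->1 2b->0 3a->2 3b->2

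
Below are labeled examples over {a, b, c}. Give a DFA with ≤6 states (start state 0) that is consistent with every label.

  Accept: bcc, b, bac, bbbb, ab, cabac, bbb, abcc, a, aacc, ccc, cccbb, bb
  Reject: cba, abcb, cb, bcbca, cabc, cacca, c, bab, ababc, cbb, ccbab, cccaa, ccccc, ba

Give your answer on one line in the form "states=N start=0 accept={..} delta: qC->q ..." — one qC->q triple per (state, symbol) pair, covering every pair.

states=6 start=0 accept={0,1,4,5} delta: 0a->0 0b->1 0c->2 1a->2 1b->0 1c->2 2a->0 2b->3 2c->4 3a->2 3b->2 3c->3 4a->2 4b->1 4c->5 5a->1 5b->0 5c->0

Fold the examples into a partial DFA from state 0: repeatedly fix the first undefined (state, symbol) met by the shortest-then-alphabetical prefix, trying targets in increasing order and rejecting any under which an Accept and a Reject string meet in one state with the same remainder; add a state when all current targets are rejected. Accepting states are where Accept strings end.
a: 0a undefined. 0a->0: ok.
b: 0b undefined. 0b->0: no, b/bab meet in 0. Open state 1: 0b->1.
c: 0c undefined. 0c->0: no, b/cb meet in 1. 0c->1: no, b/c meet in 1. Open state 2: 0c->2.
ba: 1a undefined. 1a->0: no, b/bab meet in 1. 1a->1: no, b/ba meet in 1. 1a->2: ok.
bb: 1b undefined. 1b->0: ok.
bc: 1c undefined. 1c->0: no, bcc/c meet in 2. 1c->1: no, bbbb/abcb meet in 0. 1c->2: ok.
ca: 2a undefined. 2a->0: ok.
cb: 2b undefined. 2b->0: no, b/cbb meet in 1. 2b->1: no, b/abcb meet in 1. 2b->2: no, bcc/ababc meet in 2 with "c" left. Open state 3: 2b->3.
cc: 2c undefined. 2c->0: no, bcc/cacca meet in 0. 2c->1: no, bcc/ccbab meet in 1. 2c->2: no, bcc/cabc meet in 2. 2c->3: no, bcc/abcb meet in 3. Open state 4: 2c->4.
cba: 3a undefined. 3a->0: no, bbbb/cba meet in 0. 3a->1: no, b/cba meet in 1. 3a->2: ok.
cbb: 3b undefined. 3b->0: no, bbbb/cbb meet in 0. 3b->1: no, b/cbb meet in 1. 3b->2: ok.
ccb: 4b undefined. 4b->0: no, b/ccbab meet in 1. 4b->1: ok.
ccc: 4c undefined. 4c->0: no, bcc/ccccc meet in 4. 4c->1: no, bcc/ccccc meet in 4. 4c->2: no, bbbb/cccaa meet in 0. 4c->3: no, bbbb/cccaa meet in 0. 4c->4: no, bcc/ccccc meet in 4. Open state 5: 4c->5.
bcbc: 3c undefined. 3c->0: no, bbbb/bcbca meet in 0. 3c->1: no, b/ababc meet in 1. 3c->2: no, bbbb/bcbca meet in 0. 3c->3: ok.
ccca: 5a undefined. 5a->0: no, bbbb/cccaa meet in 0. 5a->1: ok.
cccb: 5b undefined. 5b->0: ok.
cccc: 5c undefined. 5c->0: ok.
cacca: 4a undefined. 4a->0: no, bbbb/cacca meet in 0. 4a->1: no, b/cacca meet in 1. 4a->2: ok.
All examples now run through 6 states with every (state, symbol) defined. Accept strings end in {0,1,4,5}, Reject strings end in {2,3}; accept={0,1,4,5}.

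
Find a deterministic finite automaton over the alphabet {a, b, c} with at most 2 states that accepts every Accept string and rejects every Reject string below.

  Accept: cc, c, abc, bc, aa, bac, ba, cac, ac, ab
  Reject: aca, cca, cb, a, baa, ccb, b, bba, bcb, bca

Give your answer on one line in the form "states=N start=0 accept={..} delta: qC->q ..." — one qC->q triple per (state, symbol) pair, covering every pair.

State merging on the prefix tree: take the shortest (then alphabetical) example prefix whose next move is undefined and point that move at state 0, else 1, else 2, ...; a target is out if some Accept/Reject pair would then sit in one state with the same input left (inseparable). If every existing state is out, open a new one.
a: 0a undefined. 0a->0: no, aa/a meet in 0. Open state 1: 0a->1.
b: 0b undefined. 0b->0: no, aa/baa meet in 1 with "a" left. 0b->1: ok.
c: 0c undefined. 0c->0: ok.
aa: 1a undefined. 1a->0: ok.
ab: 1b undefined. 1b->0: ok.
ac: 1c undefined. 1c->0: ok.
All examples now run through 2 states with every (state, symbol) defined. Accept strings end in {0}, Reject strings end in {1}; accept={0}.

states=2 start=0 accept={0} delta: 0a->1 0b->1 0c->0 1a->0 1b->0 1c->0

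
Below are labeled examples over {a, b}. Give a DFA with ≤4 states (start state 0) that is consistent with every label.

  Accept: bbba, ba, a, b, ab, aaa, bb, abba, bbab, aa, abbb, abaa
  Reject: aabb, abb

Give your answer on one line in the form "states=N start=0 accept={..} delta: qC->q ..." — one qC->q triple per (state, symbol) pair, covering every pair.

states=4 start=0 accept={0,1,2} delta: 0a->1 0b->0 1a->1 1b->2 2a->0 2b->3 3a->0 3b->0

Grow the machine one transition at a time. Run the examples from 0; the earliest place one falls off (shortest prefix, ties alphabetical) gets sent to the lowest-numbered state that keeps every Accept/Reject pair distinguishable — a pair clashes when both reach the same state with identical unread suffix — and to a fresh state only if none does.
a: 0a undefined. 0a->0: no, bb/aabb meet in 0 with "bb" left. Open state 1: 0a->1.
b: 0b undefined. 0b->0: ok.
aa: 1a undefined. 1a->0: no, b/aabb meet in 0. 1a->1: ok.
ab: 1b undefined. 1b->0: no, b/aabb meet in 0. 1b->1: no, bbba/aabb meet in 1. Open state 2: 1b->2.
aba: 2a undefined. 2a->0: ok.
abb: 2b undefined. 2b->0: no, b/aabb meet in 0. 2b->1: no, bbba/aabb meet in 1. 2b->2: no, ab/aabb meet in 2. Open state 3: 2b->3.
abba: 3a undefined. 3a->0: ok.
abbb: 3b undefined. 3b->0: ok.
All examples now run through 4 states with every (state, symbol) defined. Accept strings end in {0,1,2}, Reject strings end in {3}; accept={0,1,2}.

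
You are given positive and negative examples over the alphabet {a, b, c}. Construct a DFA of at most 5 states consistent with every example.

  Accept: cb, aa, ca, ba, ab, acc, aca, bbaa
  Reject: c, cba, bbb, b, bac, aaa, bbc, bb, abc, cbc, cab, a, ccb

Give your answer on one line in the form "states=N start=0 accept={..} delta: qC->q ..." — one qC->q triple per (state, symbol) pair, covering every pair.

states=4 start=0 accept={0} delta: 0a->1 0b->2 0c->1 1a->0 1b->0 1c->2 2a->0 2b->3 2c->0 3a->1 3b->1 3c->1

Grow the machine one transition at a time. Run the examples from 0; the earliest place one falls off (shortest prefix, ties alphabetical) gets sent to the lowest-numbered state that keeps every Accept/Reject pair distinguishable — a pair clashes when both reach the same state with identical unread suffix — and to a fresh state only if none does.
a: 0a undefined. 0a->0: no, aa/aaa meet in 0. Open state 1: 0a->1.
b: 0b undefined. 0b->0: no, ba/a meet in 1. 0b->1: no, ab/bb meet in 1 with "b" left. Open state 2: 0b->2.
c: 0c undefined. 0c->0: no, cb/b meet in 2. 0c->1: ok.
aa: 1a undefined. 1a->0: ok.
ab: 1b undefined. 1b->0: ok.
ac: 1c undefined. 1c->0: no, acc/c meet in 1. 1c->1: no, cb/ccb meet in 0. 1c->2: ok.
ba: 2a undefined. 2a->0: ok.
bb: 2b undefined. 2b->0: no, cb/bb meet in 0. 2b->1: no, cb/bbb meet in 0. 2b->2: no, acc/bbc meet in 2 with "c" left. Open state 3: 2b->3.
acc: 2c undefined. 2c->0: ok.
bba: 3a undefined. 3a->0: no, bbaa/c meet in 1. 3a->1: ok.
bbb: 3b undefined. 3b->0: no, cb/bbb meet in 0. 3b->1: ok.
bbc: 3c undefined. 3c->0: no, cb/bbc meet in 0. 3c->1: ok.
All examples now run through 4 states with every (state, symbol) defined. Accept strings end in {0}, Reject strings end in {1,2,3}; accept={0}.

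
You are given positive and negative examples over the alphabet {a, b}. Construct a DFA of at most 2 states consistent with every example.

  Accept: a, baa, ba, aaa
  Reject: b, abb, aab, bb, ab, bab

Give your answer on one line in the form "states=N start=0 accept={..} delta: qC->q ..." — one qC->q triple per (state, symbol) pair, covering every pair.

Fold the examples into a partial DFA from state 0: repeatedly fix the first undefined (state, symbol) met by the shortest-then-alphabetical prefix, trying targets in increasing order and rejecting any under which an Accept and a Reject string meet in one state with the same remainder; add a state when all current targets are rejected. Accepting states are where Accept strings end.
a: 0a undefined. 0a->0: ok.
b: 0b undefined. 0b->0: no, a/b meet in 0. Open state 1: 0b->1.
ba: 1a undefined. 1a->0: ok.
bb: 1b undefined. 1b->0: no, a/abb meet in 0. 1b->1: ok.
All examples now run through 2 states with every (state, symbol) defined. Accept strings end in {0}, Reject strings end in {1}; accept={0}.

states=2 start=0 accept={0} delta: 0a->0 0b->1 1a->0 1b->1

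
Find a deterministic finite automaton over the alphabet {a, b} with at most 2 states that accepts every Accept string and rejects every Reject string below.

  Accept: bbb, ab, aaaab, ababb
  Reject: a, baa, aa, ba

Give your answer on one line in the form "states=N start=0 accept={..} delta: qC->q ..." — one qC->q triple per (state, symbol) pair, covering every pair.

State merging on the prefix tree: take the shortest (then alphabetical) example prefix whose next move is undefined and point that move at state 0, else 1, else 2, ...; a target is out if some Accept/Reject pair would then sit in one state with the same input left (inseparable). If every existing state is out, open a new one.
a: 0a undefined. 0a->0: ok.
b: 0b undefined. 0b->0: no, bbb/a meet in 0. Open state 1: 0b->1.
ba: 1a undefined. 1a->0: ok.
bb: 1b undefined. 1b->0: no, ababb/a meet in 0. 1b->1: ok.
All examples now run through 2 states with every (state, symbol) defined. Accept strings end in {1}, Reject strings end in {0}; accept={1}.

states=2 start=0 accept={1} delta: 0a->0 0b->1 1a->0 1b->1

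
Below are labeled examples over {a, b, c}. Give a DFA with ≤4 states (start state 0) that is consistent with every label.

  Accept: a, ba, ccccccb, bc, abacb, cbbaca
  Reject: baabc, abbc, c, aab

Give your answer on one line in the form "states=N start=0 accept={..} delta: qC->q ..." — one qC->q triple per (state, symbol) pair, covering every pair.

states=3 start=0 accept={0,2} delta: 0a->0 0b->1 0c->1 1a->2 1b->0 1c->2 2a->1 2b->0 2c->1

Fold the examples into a partial DFA from state 0: repeatedly fix the first undefined (state, symbol) met by the shortest-then-alphabetical prefix, trying targets in increasing order and rejecting any under which an Accept and a Reject string meet in one state with the same remainder; add a state when all current targets are rejected. Accepting states are where Accept strings end.
a: 0a undefined. 0a->0: ok.
b: 0b undefined. 0b->0: no, a/aab meet in 0. Open state 1: 0b->1.
c: 0c undefined. 0c->0: no, a/c meet in 0. 0c->1: ok.
ba: 1a undefined. 1a->0: no, bc/baabc meet in 1 with "c" left. 1a->1: no, ba/c meet in 1. Open state 2: 1a->2.
bc: 1c undefined. 1c->0: no, ccccccb/c meet in 1. 1c->1: no, bc/c meet in 1. 1c->2: ok.
cb: 1b undefined. 1b->0: ok.
baa: 2a undefined. 2a->0: no, ba/baabc meet in 2. 2a->1: ok.
ccc: 2c undefined. 2c->0: no, ccccccb/baabc meet in 1. 2c->1: ok.
ccccccb: 2b undefined. 2b->0: ok.
All examples now run through 3 states with every (state, symbol) defined. Accept strings end in {0,2}, Reject strings end in {1}; accept={0,2}.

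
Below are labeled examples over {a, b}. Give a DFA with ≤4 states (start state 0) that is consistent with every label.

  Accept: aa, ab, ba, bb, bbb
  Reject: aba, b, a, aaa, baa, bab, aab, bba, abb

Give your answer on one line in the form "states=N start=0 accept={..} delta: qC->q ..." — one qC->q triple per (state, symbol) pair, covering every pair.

states=4 start=0 accept={0,3} delta: 0a->1 0b->2 1a->0 1b->0 2a->0 2b->3 3a->1 3b->0

Grow the machine one transition at a time. Run the examples from 0; the earliest place one falls off (shortest prefix, ties alphabetical) gets sent to the lowest-numbered state that keeps every Accept/Reject pair distinguishable — a pair clashes when both reach the same state with identical unread suffix — and to a fresh state only if none does.
a: 0a undefined. 0a->0: no, aa/a meet in 0. Open state 1: 0a->1.
b: 0b undefined. 0b->0: no, aa/baa meet in 1 with "a" left. 0b->1: no, bbb/abb meet in 1 with "bb" left. Open state 2: 0b->2.
aa: 1a undefined. 1a->0: ok.
ab: 1b undefined. 1b->0: ok.
ba: 2a undefined. 2a->0: ok.
bb: 2b undefined. 2b->0: no, bbb/b meet in 2. 2b->1: no, aa/bba meet in 0. 2b->2: no, aa/bba meet in 0. Open state 3: 2b->3.
bba: 3a undefined. 3a->0: no, aa/bba meet in 0. 3a->1: ok.
bbb: 3b undefined. 3b->0: ok.
All examples now run through 4 states with every (state, symbol) defined. Accept strings end in {0,3}, Reject strings end in {1,2}; accept={0,3}.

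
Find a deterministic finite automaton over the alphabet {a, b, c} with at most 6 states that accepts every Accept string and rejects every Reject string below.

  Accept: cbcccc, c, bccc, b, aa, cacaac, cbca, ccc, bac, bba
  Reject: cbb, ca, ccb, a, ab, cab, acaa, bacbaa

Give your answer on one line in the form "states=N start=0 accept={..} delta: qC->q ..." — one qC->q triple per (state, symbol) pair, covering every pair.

Fold the examples into a partial DFA from state 0: repeatedly fix the first undefined (state, symbol) met by the shortest-then-alphabetical prefix, trying targets in increasing order and rejecting any under which an Accept and a Reject string meet in one state with the same remainder; add a state when all current targets are rejected. Accepting states are where Accept strings end.
a: 0a undefined. 0a->0: no, b/ab meet in 0 with "b" left. Open state 1: 0a->1.
b: 0b undefined. 0b->0: no, bba/a meet in 1. 0b->1: no, b/a meet in 1. Open state 2: 0b->2.
c: 0c undefined. 0c->0: no, b/ccb meet in 2. 0c->1: no, c/a meet in 1. 0c->2: ok.
aa: 1a undefined. 1a->0: ok.
ab: 1b undefined. 1b->0: no, aa/ab meet in 0. 1b->1: ok.
ac: 1c undefined. 1c->0: no, aa/acaa meet in 0. 1c->1: ok.
ba: 2a undefined. 2a->0: no, c/cab meet in 2. 2a->1: no, cacaac/ca meet in 1. 2a->2: no, c/ca meet in 2. Open state 3: 2a->3.
bb: 2b undefined. 2b->0: no, c/cbb meet in 2. 2b->1: no, cbcccc/cbb meet in 1. 2b->2: no, c/cbb meet in 2. 2b->3: ok.
bc: 2c undefined. 2c->0: no, c/ccb meet in 2. 2c->1: no, bccc/ccb meet in 1. 2c->2: ok.
bac: 3c undefined. 3c->0: no, cbca/a meet in 1. 3c->1: no, cbcccc/a meet in 1. 3c->2: no, cbca/ca meet in 3. 3c->3: no, cbcccc/ca meet in 3. Open state 4: 3c->4.
bba: 3a undefined. 3a->0: ok.
cab: 3b undefined. 3b->0: no, aa/cbb meet in 0. 3b->1: ok.
bacb: 4b undefined. 4b->0: no, aa/bacbaa meet in 0. 4b->1: ok.
caca: 4a undefined. 4a->0: no, cacaac/cbb meet in 1. 4a->1: no, cbca/cbb meet in 1. 4a->2: ok.
cbcc: 4c undefined. 4c->0: ok.
All examples now run through 5 states with every (state, symbol) defined. Accept strings end in {0,2,4}, Reject strings end in {1,3}; accept={0,2,4}.

states=5 start=0 accept={0,2,4} delta: 0a->1 0b->2 0c->2 1a->0 1b->1 1c->1 2a->3 2b->3 2c->2 3a->0 3b->1 3c->4 4a->2 4b->1 4c->0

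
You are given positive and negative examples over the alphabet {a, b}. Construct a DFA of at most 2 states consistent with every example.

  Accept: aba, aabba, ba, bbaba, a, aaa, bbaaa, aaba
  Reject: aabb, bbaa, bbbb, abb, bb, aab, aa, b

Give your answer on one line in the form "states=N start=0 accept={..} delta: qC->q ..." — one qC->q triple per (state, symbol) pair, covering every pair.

Fold the examples into a partial DFA from state 0: repeatedly fix the first undefined (state, symbol) met by the shortest-then-alphabetical prefix, trying targets in increasing order and rejecting any under which an Accept and a Reject string meet in one state with the same remainder; add a state when all current targets are rejected. Accepting states are where Accept strings end.
a: 0a undefined. 0a->0: no, a/aa meet in 0. Open state 1: 0a->1.
b: 0b undefined. 0b->0: ok.
aa: 1a undefined. 1a->0: ok.
ab: 1b undefined. 1b->0: ok.
All examples now run through 2 states with every (state, symbol) defined. Accept strings end in {1}, Reject strings end in {0}; accept={1}.

states=2 start=0 accept={1} delta: 0a->1 0b->0 1a->0 1b->0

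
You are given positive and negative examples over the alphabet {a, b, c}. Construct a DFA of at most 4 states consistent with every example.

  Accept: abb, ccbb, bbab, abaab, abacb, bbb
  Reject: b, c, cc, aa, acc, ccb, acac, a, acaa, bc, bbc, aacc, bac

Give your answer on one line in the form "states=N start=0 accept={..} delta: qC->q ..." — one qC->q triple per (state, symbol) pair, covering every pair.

states=3 start=0 accept={2} delta: 0a->0 0b->1 0c->0 1a->1 1b->2 1c->1 2a->1 2b->2 2c->0

State merging on the prefix tree: take the shortest (then alphabetical) example prefix whose next move is undefined and point that move at state 0, else 1, else 2, ...; a target is out if some Accept/Reject pair would then sit in one state with the same input left (inseparable). If every existing state is out, open a new one.
a: 0a undefined. 0a->0: ok.
b: 0b undefined. 0b->0: no, abb/b meet in 0. Open state 1: 0b->1.
c: 0c undefined. 0c->0: ok.
ba: 1a undefined. 1a->0: no, abaab/b meet in 1. 1a->1: ok.
bb: 1b undefined. 1b->0: no, abb/c meet in 0. 1b->1: no, abb/b meet in 1. Open state 2: 1b->2.
bc: 1c undefined. 1c->0: no, abacb/b meet in 1. 1c->1: ok.
bba: 2a undefined. 2a->0: no, bbab/b meet in 1. 2a->1: ok.
bbb: 2b undefined. 2b->0: no, bbb/c meet in 0. 2b->1: no, bbb/b meet in 1. 2b->2: ok.
bbc: 2c undefined. 2c->0: ok.
All examples now run through 3 states with every (state, symbol) defined. Accept strings end in {2}, Reject strings end in {0,1}; accept={2}.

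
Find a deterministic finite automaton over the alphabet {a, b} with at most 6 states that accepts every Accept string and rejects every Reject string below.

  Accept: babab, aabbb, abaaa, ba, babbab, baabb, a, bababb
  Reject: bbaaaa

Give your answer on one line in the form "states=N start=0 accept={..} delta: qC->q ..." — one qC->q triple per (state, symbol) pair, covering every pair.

states=4 start=0 accept={0,1,2} delta: 0a->0 0b->1 1a->0 1b->2 2a->3 2b->0 3a->3 3b->0

State merging on the prefix tree: take the shortest (then alphabetical) example prefix whose next move is undefined and point that move at state 0, else 1, else 2, ...; a target is out if some Accept/Reject pair would then sit in one state with the same input left (inseparable). If every existing state is out, open a new one.
a: 0a undefined. 0a->0: ok.
b: 0b undefined. 0b->0: no, babab/bbaaaa meet in 0. Open state 1: 0b->1.
ba: 1a undefined. 1a->0: ok.
bb: 1b undefined. 1b->0: no, abaaa/bbaaaa meet in 0. 1b->1: no, abaaa/bbaaaa meet in 0. Open state 2: 1b->2.
bba: 2a undefined. 2a->0: no, abaaa/bbaaaa meet in 0. 2a->1: no, abaaa/bbaaaa meet in 0. 2a->2: no, baabb/bbaaaa meet in 2. Open state 3: 2a->3.
bbaa: 3a undefined. 3a->0: no, abaaa/bbaaaa meet in 0. 3a->1: no, abaaa/bbaaaa meet in 0. 3a->2: no, baabb/bbaaaa meet in 2. 3a->3: ok.
aabbb: 2b undefined. 2b->0: ok.
babbab: 3b undefined. 3b->0: ok.
All examples now run through 4 states with every (state, symbol) defined. Accept strings end in {0,1,2}, Reject strings end in {3}; accept={0,1,2}.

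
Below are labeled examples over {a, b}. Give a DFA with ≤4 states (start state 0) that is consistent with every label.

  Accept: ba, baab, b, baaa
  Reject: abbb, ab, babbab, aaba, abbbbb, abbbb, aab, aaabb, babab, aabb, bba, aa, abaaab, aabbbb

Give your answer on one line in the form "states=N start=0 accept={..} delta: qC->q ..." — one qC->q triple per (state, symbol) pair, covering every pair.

Fold the examples into a partial DFA from state 0: repeatedly fix the first undefined (state, symbol) met by the shortest-then-alphabetical prefix, trying targets in increasing order and rejecting any under which an Accept and a Reject string meet in one state with the same remainder; add a state when all current targets are rejected. Accepting states are where Accept strings end.
a: 0a undefined. 0a->0: no, ba/aaba meet in 0 with "ba" left. Open state 1: 0a->1.
b: 0b undefined. 0b->0: no, ba/bba meet in 1. 0b->1: no, ba/aa meet in 1 with "a" left. Open state 2: 0b->2.
aa: 1a undefined. 1a->0: no, ba/aaba meet in 2 with "a" left. 1a->1: ok.
ab: 1b undefined. 1b->0: no, b/aaabb meet in 2. 1b->1: ok.
ba: 2a undefined. 2a->0: no, baab/abbb meet in 1. 2a->1: no, ba/abbb meet in 1. 2a->2: ok.
bb: 2b undefined. 2b->0: no, baab/babbab meet in 0. 2b->1: no, baab/abbb meet in 1. 2b->2: no, ba/babbab meet in 2. Open state 3: 2b->3.
bba: 3a undefined. 3a->0: no, ba/babab meet in 2. 3a->1: ok.
babb: 3b undefined. 3b->0: ok.
All examples now run through 4 states with every (state, symbol) defined. Accept strings end in {2,3}, Reject strings end in {1}; accept={2,3}.

states=4 start=0 accept={2,3} delta: 0a->1 0b->2 1a->1 1b->1 2a->2 2b->3 3a->1 3b->0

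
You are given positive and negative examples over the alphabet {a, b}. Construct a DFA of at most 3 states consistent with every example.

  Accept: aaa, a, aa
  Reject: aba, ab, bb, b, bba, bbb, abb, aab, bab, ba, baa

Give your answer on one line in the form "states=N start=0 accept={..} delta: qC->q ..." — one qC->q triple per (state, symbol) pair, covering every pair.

states=2 start=0 accept={0} delta: 0a->0 0b->1 1a->1 1b->1

Fold the examples into a partial DFA from state 0: repeatedly fix the first undefined (state, symbol) met by the shortest-then-alphabetical prefix, trying targets in increasing order and rejecting any under which an Accept and a Reject string meet in one state with the same remainder; add a state when all current targets are rejected. Accepting states are where Accept strings end.
a: 0a undefined. 0a->0: ok.
b: 0b undefined. 0b->0: no, aaa/aba meet in 0. Open state 1: 0b->1.
ba: 1a undefined. 1a->0: no, aaa/aba meet in 0. 1a->1: ok.
bb: 1b undefined. 1b->0: no, aaa/bb meet in 0. 1b->1: ok.
All examples now run through 2 states with every (state, symbol) defined. Accept strings end in {0}, Reject strings end in {1}; accept={0}.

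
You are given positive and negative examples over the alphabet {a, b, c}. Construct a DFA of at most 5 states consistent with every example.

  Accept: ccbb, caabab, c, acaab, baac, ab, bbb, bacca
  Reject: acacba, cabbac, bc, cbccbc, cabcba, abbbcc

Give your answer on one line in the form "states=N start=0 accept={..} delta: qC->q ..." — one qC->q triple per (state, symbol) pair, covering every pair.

State merging on the prefix tree: take the shortest (then alphabetical) example prefix whose next move is undefined and point that move at state 0, else 1, else 2, ...; a target is out if some Accept/Reject pair would then sit in one state with the same input left (inseparable). If every existing state is out, open a new one.
a: 0a undefined. 0a->0: ok.
b: 0b undefined. 0b->0: no, c/bc meet in 0 with "c" left. Open state 1: 0b->1.
c: 0c undefined. 0c->0: ok.
ba: 1a undefined. 1a->0: no, c/acacba meet in 0. 1a->1: no, acaab/acacba meet in 1. Open state 2: 1a->2.
bb: 1b undefined. 1b->0: no, ccbb/cabbac meet in 0. 1b->1: ok.
bc: 1c undefined. 1c->0: no, c/bc meet in 0. 1c->1: no, ccbb/bc meet in 1. 1c->2: ok.
baa: 2a undefined. 2a->0: ok.
bac: 2c undefined. 2c->0: no, c/cabbac meet in 0. 2c->1: no, ccbb/cabbac meet in 1. 2c->2: ok.
cabcb: 2b undefined. 2b->0: no, caabab/cbccbc meet in 0. 2b->1: ok.
All examples now run through 3 states with every (state, symbol) defined. Accept strings end in {0,1}, Reject strings end in {2}; accept={0,1}.

states=3 start=0 accept={0,1} delta: 0a->0 0b->1 0c->0 1a->2 1b->1 1c->2 2a->0 2b->1 2c->2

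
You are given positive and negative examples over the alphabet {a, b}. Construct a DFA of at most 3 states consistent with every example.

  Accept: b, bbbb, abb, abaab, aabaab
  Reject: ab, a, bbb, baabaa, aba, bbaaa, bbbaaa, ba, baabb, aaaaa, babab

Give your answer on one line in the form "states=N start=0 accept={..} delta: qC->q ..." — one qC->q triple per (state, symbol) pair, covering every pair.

states=3 start=0 accept={2} delta: 0a->1 0b->2 1a->0 1b->0 2a->1 2b->1

State merging on the prefix tree: take the shortest (then alphabetical) example prefix whose next move is undefined and point that move at state 0, else 1, else 2, ...; a target is out if some Accept/Reject pair would then sit in one state with the same input left (inseparable). If every existing state is out, open a new one.
a: 0a undefined. 0a->0: no, b/ab meet in 0 with "b" left. Open state 1: 0a->1.
b: 0b undefined. 0b->0: no, b/bbb meet in 0. 0b->1: no, b/a meet in 1. Open state 2: 0b->2.
aa: 1a undefined. 1a->0: ok.
ab: 1b undefined. 1b->0: ok.
ba: 2a undefined. 2a->0: no, b/baabb meet in 2. 2a->1: ok.
bb: 2b undefined. 2b->0: no, b/bbb meet in 2. 2b->1: ok.
All examples now run through 3 states with every (state, symbol) defined. Accept strings end in {2}, Reject strings end in {0,1}; accept={2}.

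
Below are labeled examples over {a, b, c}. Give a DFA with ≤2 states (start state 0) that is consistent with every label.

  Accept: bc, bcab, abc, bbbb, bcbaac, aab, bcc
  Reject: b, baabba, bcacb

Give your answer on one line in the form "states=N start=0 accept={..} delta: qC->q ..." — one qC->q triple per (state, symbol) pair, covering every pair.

states=2 start=0 accept={0} delta: 0a->1 0b->1 0c->0 1a->1 1b->0 1c->0

State merging on the prefix tree: take the shortest (then alphabetical) example prefix whose next move is undefined and point that move at state 0, else 1, else 2, ...; a target is out if some Accept/Reject pair would then sit in one state with the same input left (inseparable). If every existing state is out, open a new one.
a: 0a undefined. 0a->0: no, aab/b meet in 0 with "b" left. Open state 1: 0a->1.
b: 0b undefined. 0b->0: no, bbbb/b meet in 0. 0b->1: ok.
aa: 1a undefined. 1a->0: no, aab/b meet in 1. 1a->1: ok.
ab: 1b undefined. 1b->0: ok.
bc: 1c undefined. 1c->0: ok.
abc: 0c undefined. 0c->0: ok.
All examples now run through 2 states with every (state, symbol) defined. Accept strings end in {0}, Reject strings end in {1}; accept={0}.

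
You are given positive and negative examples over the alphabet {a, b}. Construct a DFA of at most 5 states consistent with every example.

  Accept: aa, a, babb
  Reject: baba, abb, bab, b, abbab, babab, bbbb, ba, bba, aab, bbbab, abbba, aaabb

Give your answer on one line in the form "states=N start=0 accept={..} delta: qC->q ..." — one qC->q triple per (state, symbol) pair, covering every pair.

states=4 start=0 accept={0,3} delta: 0a->0 0b->1 1a->1 1b->2 2a->1 2b->3 3a->1 3b->1

Fold the examples into a partial DFA from state 0: repeatedly fix the first undefined (state, symbol) met by the shortest-then-alphabetical prefix, trying targets in increasing order and rejecting any under which an Accept and a Reject string meet in one state with the same remainder; add a state when all current targets are rejected. Accepting states are where Accept strings end.
a: 0a undefined. 0a->0: ok.
b: 0b undefined. 0b->0: no, aa/baba meet in 0. Open state 1: 0b->1.
ba: 1a undefined. 1a->0: no, aa/baba meet in 0. 1a->1: ok.
bb: 1b undefined. 1b->0: no, aa/baba meet in 0. 1b->1: no, babb/baba meet in 1. Open state 2: 1b->2.
bba: 2a undefined. 2a->0: no, aa/baba meet in 0. 2a->1: ok.
bbb: 2b undefined. 2b->0: no, aa/abbba meet in 0. 2b->1: no, babb/baba meet in 1. 2b->2: no, babb/abb meet in 2. Open state 3: 2b->3.
bbba: 3a undefined. 3a->0: no, aa/abbba meet in 0. 3a->1: ok.
bbbb: 3b undefined. 3b->0: no, aa/bbbb meet in 0. 3b->1: ok.
All examples now run through 4 states with every (state, symbol) defined. Accept strings end in {0,3}, Reject strings end in {1,2}; accept={0,3}.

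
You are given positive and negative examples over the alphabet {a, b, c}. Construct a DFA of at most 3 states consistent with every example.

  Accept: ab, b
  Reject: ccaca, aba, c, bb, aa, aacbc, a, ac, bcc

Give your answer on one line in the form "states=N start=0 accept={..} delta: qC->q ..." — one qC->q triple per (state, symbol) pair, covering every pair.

Fold the examples into a partial DFA from state 0: repeatedly fix the first undefined (state, symbol) met by the shortest-then-alphabetical prefix, trying targets in increasing order and rejecting any under which an Accept and a Reject string meet in one state with the same remainder; add a state when all current targets are rejected. Accepting states are where Accept strings end.
a: 0a undefined. 0a->0: ok.
b: 0b undefined. 0b->0: no, ab/aba meet in 0. Open state 1: 0b->1.
c: 0c undefined. 0c->0: ok.
bb: 1b undefined. 1b->0: ok.
bc: 1c undefined. 1c->0: ok.
aba: 1a undefined. 1a->0: ok.
All examples now run through 2 states with every (state, symbol) defined. Accept strings end in {1}, Reject strings end in {0}; accept={1}.

states=2 start=0 accept={1} delta: 0a->0 0b->1 0c->0 1a->0 1b->0 1c->0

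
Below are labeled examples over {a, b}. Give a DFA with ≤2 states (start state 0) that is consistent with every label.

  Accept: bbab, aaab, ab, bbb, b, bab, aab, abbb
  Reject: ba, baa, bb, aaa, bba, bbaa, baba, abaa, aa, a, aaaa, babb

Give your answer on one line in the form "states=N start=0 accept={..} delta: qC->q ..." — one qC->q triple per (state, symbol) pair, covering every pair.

Grow the machine one transition at a time. Run the examples from 0; the earliest place one falls off (shortest prefix, ties alphabetical) gets sent to the lowest-numbered state that keeps every Accept/Reject pair distinguishable — a pair clashes when both reach the same state with identical unread suffix — and to a fresh state only if none does.
a: 0a undefined. 0a->0: ok.
b: 0b undefined. 0b->0: no, bbab/ba meet in 0. Open state 1: 0b->1.
ba: 1a undefined. 1a->0: ok.
bb: 1b undefined. 1b->0: ok.
All examples now run through 2 states with every (state, symbol) defined. Accept strings end in {1}, Reject strings end in {0}; accept={1}.

states=2 start=0 accept={1} delta: 0a->0 0b->1 1a->0 1b->0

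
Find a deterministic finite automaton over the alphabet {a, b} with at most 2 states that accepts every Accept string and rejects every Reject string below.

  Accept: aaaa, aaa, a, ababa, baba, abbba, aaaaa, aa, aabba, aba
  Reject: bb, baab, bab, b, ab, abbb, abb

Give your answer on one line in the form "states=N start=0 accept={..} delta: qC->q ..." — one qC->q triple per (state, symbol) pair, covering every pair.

states=2 start=0 accept={0} delta: 0a->0 0b->1 1a->0 1b->1

State merging on the prefix tree: take the shortest (then alphabetical) example prefix whose next move is undefined and point that move at state 0, else 1, else 2, ...; a target is out if some Accept/Reject pair would then sit in one state with the same input left (inseparable). If every existing state is out, open a new one.
a: 0a undefined. 0a->0: ok.
b: 0b undefined. 0b->0: no, aaaa/bb meet in 0. Open state 1: 0b->1.
ba: 1a undefined. 1a->0: ok.
bb: 1b undefined. 1b->0: no, aaaa/bb meet in 0. 1b->1: ok.
All examples now run through 2 states with every (state, symbol) defined. Accept strings end in {0}, Reject strings end in {1}; accept={0}.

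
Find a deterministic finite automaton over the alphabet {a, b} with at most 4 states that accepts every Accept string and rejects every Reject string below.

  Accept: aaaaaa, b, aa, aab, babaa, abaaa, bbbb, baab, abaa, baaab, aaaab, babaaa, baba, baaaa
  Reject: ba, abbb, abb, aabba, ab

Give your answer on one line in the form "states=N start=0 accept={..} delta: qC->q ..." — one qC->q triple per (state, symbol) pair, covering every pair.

states=3 start=0 accept={0,2} delta: 0a->1 0b->0 1a->2 1b->1 2a->2 2b->0

Grow the machine one transition at a time. Run the examples from 0; the earliest place one falls off (shortest prefix, ties alphabetical) gets sent to the lowest-numbered state that keeps every Accept/Reject pair distinguishable — a pair clashes when both reach the same state with identical unread suffix — and to a fresh state only if none does.
a: 0a undefined. 0a->0: no, b/ab meet in 0 with "b" left. Open state 1: 0a->1.
b: 0b undefined. 0b->0: ok.
aa: 1a undefined. 1a->0: no, baaab/ab meet in 1 with "b" left. 1a->1: no, aaaaaa/ba meet in 1. Open state 2: 1a->2.
ab: 1b undefined. 1b->0: no, b/abbb meet in 0. 1b->1: ok.
aaa: 2a undefined. 2a->0: no, abaaa/ba meet in 1. 2a->1: no, babaa/ba meet in 1. 2a->2: ok.
aab: 2b undefined. 2b->0: ok.
All examples now run through 3 states with every (state, symbol) defined. Accept strings end in {0,2}, Reject strings end in {1}; accept={0,2}.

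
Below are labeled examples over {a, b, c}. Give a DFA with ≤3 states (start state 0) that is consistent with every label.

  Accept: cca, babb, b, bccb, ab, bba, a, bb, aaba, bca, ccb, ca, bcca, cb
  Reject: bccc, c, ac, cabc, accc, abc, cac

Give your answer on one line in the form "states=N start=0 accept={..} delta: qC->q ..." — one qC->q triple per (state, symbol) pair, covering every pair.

Fold the examples into a partial DFA from state 0: repeatedly fix the first undefined (state, symbol) met by the shortest-then-alphabetical prefix, trying targets in increasing order and rejecting any under which an Accept and a Reject string meet in one state with the same remainder; add a state when all current targets are rejected. Accepting states are where Accept strings end.
a: 0a undefined. 0a->0: ok.
b: 0b undefined. 0b->0: ok.
c: 0c undefined. 0c->0: no, cca/bccc meet in 0. Open state 1: 0c->1.
ca: 1a undefined. 1a->0: ok.
cb: 1b undefined. 1b->0: ok.
cc: 1c undefined. 1c->0: ok.
All examples now run through 2 states with every (state, symbol) defined. Accept strings end in {0}, Reject strings end in {1}; accept={0}.

states=2 start=0 accept={0} delta: 0a->0 0b->0 0c->1 1a->0 1b->0 1c->0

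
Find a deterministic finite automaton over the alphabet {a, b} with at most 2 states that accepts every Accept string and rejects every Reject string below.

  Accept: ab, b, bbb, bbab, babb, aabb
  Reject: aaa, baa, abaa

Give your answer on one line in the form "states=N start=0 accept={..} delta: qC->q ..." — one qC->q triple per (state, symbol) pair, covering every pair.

states=2 start=0 accept={1} delta: 0a->0 0b->1 1a->0 1b->1

Grow the machine one transition at a time. Run the examples from 0; the earliest place one falls off (shortest prefix, ties alphabetical) gets sent to the lowest-numbered state that keeps every Accept/Reject pair distinguishable — a pair clashes when both reach the same state with identical unread suffix — and to a fresh state only if none does.
a: 0a undefined. 0a->0: ok.
b: 0b undefined. 0b->0: no, ab/aaa meet in 0. Open state 1: 0b->1.
ba: 1a undefined. 1a->0: ok.
bb: 1b undefined. 1b->0: no, babb/aaa meet in 0. 1b->1: ok.
All examples now run through 2 states with every (state, symbol) defined. Accept strings end in {1}, Reject strings end in {0}; accept={1}.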